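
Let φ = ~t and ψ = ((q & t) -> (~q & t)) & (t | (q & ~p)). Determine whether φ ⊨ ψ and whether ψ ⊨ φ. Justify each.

Neither direction holds.

(⇒) This fails. Under t = F, p = F, q = F, the left side is true but the right side is false.

(⇐) This fails. Under t = T, p = F, q = F, the left side is false but the right side is true.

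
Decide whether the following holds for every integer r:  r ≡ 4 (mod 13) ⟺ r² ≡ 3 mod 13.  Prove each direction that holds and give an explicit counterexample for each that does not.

Only the forward implication holds.

(→) Suppose r ≡ 4 (mod 13). Write r = 13j + 4. Then (13j + 4)² = 169j² + 104j + 16 = 13(13j² + 8j + 1) + 3, so r² ≡ 3 (mod 13).

(←) This fails: take r = 9. Then 9² = 81 ≡ 3 (mod 13), yet 9 ≡ 9 (mod 13), not 4.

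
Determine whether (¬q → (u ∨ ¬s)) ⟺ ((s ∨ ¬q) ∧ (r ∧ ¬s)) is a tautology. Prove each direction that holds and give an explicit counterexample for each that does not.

(⟹) This fails. Under s = F, r = F, q = F, u = F, the left side is true but the right side is false.

(⟸) Assume the antecedent. If s is true, the antecedent cannot hold. If s is false, ¬q → (u ∨ ¬s) reduces to true regardless of the other variables. Either way ¬q → (u ∨ ¬s) holds.

Only the converse holds.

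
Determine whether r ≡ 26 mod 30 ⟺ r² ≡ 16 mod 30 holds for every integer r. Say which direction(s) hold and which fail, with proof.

Forward direction. Suppose r ≡ 26 mod 30. Write r = 30j + 26. Then (30j + 26)² = 900j² + 1560j + 676 = 30(30j² + 52j + 22) + 16, so r² ≡ 16 (mod 30).

Converse. This fails: take r = 4. Then 4² = 16 ≡ 16 (mod 30), yet 4 ≡ 4 (mod 30), not 26.

The forward direction holds; the converse fails.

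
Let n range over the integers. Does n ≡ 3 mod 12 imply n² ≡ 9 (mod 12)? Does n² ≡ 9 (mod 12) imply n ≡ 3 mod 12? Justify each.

(⇒) holds; (⇐) fails.

[⇒] Suppose n ≡ 3 mod 12. Write n = 12j + 3. Then (12j + 3)² = 144j² + 72j + 9 = 12(12j² + 6j) + 9, so n² ≡ 9 (mod 12).

[⇐] This fails: take n = 9. Then 9² = 81 ≡ 9 (mod 12), yet 9 ≡ 9 (mod 12), not 3.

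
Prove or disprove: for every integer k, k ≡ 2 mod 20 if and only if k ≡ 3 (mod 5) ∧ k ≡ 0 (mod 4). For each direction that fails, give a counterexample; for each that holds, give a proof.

Forward direction. This fails: k = 2 gives 2 ≡ 2 (mod 20) but 2 ≡ 2 (mod 5), so the conjunction on the right does not hold.

Converse. This fails: k = 8 satisfies both congruences on the right (8 ≡ 3 mod 5 and 8 ≡ 0 mod 4) yet 8 ≡ 8 (mod 20), not 2.

Both directions fail.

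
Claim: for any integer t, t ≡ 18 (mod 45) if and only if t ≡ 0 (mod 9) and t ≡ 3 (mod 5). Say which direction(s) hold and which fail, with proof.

Both directions hold.

[⇒] Suppose t ≡ 18 (mod 45); write t = 45j + 18. Since 9 ∣ 45, reducing mod 9 gives t ≡ 18 ≡ 0 (mod 9); since 5 ∣ 45, reducing mod 5 gives t ≡ 18 ≡ 3 (mod 5).

[⇐] Conversely, if t ≡ 0 (mod 9) and t ≡ 3 (mod 5), then by the Chinese remainder theorem t ≡ 18 (mod 45). This is exactly t ≡ 18 (mod 45).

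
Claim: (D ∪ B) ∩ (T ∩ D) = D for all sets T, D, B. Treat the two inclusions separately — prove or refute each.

(⟸) This inclusion fails. Take T = ∅, D = {1}, B = ∅; then 1 ∈ D but 1 ∉ (D ∪ B) ∩ (T ∩ D).

(⟹) Let x ∈ (D ∪ B) ∩ (T ∩ D). Then either x ∈ T ∩ D and x ∉ B; or x ∈ T ∩ D ∩ B. In each case x ∈ D, so (D ∪ B) ∩ (T ∩ D) ⊆ D.

Only the forward inclusion holds.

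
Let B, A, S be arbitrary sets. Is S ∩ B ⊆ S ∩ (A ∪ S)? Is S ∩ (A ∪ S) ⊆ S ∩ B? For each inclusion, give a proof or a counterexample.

The sets are not equal: only the forward inclusion holds.

(⟹) Let x ∈ S ∩ B. Then either x ∈ B ∩ S and x ∉ A; or x ∈ B ∩ A ∩ S. In each case x ∈ S ∩ (A ∪ S), so S ∩ B ⊆ S ∩ (A ∪ S).

(⟸) This inclusion fails. Take B = ∅, A = ∅, S = {1}; then 1 ∈ S ∩ (A ∪ S) but 1 ∉ S ∩ B.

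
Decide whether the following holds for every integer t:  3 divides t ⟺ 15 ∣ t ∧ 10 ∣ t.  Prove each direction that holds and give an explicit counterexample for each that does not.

Only the reverse direction holds.

(⇒) This fails: take t = 3. Certainly 3 ∣ 3, but 15 ∤ 3.

(⇐) Suppose 15 ∣ t and 10 ∣ t. Any common multiple of 15 and 10 is a multiple of their lcm; here lcm(15, 10) = 15·10/gcd(15, 10) = 150/5 = 30, so 30 ∣ t. Since 3 ∣ 30, it follows that 3 ∣ t.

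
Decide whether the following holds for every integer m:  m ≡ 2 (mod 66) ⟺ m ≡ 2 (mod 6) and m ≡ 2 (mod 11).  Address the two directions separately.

Equivalent; both directions hold.

(⇒) Suppose m ≡ 2 (mod 66); write m = 66j + 2. Since 6 ∣ 66, reducing mod 6 gives m ≡ 2 (mod 6); since 11 ∣ 66, reducing mod 11 gives m ≡ 2 (mod 11).

(⇐) Conversely, if m ≡ 2 (mod 6) and m ≡ 2 (mod 11), then by the Chinese remainder theorem m ≡ 2 (mod 66). This is exactly m ≡ 2 (mod 66).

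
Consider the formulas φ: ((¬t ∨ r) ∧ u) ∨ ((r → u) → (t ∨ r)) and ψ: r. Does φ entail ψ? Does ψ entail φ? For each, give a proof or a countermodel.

Forward direction. This fails. Under u = T, t = F, r = F, the left side is true but the right side is false.

Converse. Assume the antecedent. If u is true, the consequent reduces to true regardless of the other variables. If u is false, the antecedent forces (u = F, t = F, r = T) or (u = F, t = T, r = T), and the consequent holds there. Either way the consequent holds.

Only the reverse direction holds.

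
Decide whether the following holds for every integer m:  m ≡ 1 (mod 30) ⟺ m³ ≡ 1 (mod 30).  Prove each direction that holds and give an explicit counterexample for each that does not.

Both directions hold; the statement is true.

[⇒] Suppose m ≡ 1 (mod 30). Write m = 30j + 1. Then (30j + 1)³ = 27000j³ + 2700j² + 90j + 1 = 30(900j³ + 90j² + 3j) + 1, so m³ ≡ 1 (mod 30).

[⇐] Conversely, suppose m³ ≡ 1 (mod 30). The only residue r in {0, …, 29} with r³ ≡ 1 (mod 30) is r = 1, so m ≡ 1 (mod 30).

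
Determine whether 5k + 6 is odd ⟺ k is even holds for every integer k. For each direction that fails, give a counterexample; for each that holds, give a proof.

(→) This fails: k = 7 gives 5k + 6 = 41, which is odd, but 7 is odd, not even.

(←) This also fails: k = 0 is even, but 5k + 6 = 6 is even, not odd.

Neither direction holds.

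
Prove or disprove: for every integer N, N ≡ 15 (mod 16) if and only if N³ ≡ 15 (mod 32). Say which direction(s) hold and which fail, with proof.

(⇒) fails; (⇐) holds.

(⟹) This fails: take N = 31. Then 31 ≡ 15 (mod 16), but 31³ = 29791 ≡ 31 (mod 32), not 15.

(⟸) Conversely, the residues r modulo 32 with r³ ≡ 15 (mod 32) are exactly {15}, and each is ≡ 15 (mod 16).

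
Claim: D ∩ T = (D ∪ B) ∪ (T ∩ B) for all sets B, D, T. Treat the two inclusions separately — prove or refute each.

(⊆) holds; (⊇) fails.

Forward inclusion. Let x ∈ D ∩ T. Then either x ∈ D ∩ T and x ∉ B; or x ∈ B ∩ D ∩ T. In each case x ∈ (D ∪ B) ∪ (T ∩ B), so D ∩ T ⊆ (D ∪ B) ∪ (T ∩ B).

Reverse inclusion. This inclusion fails. Take B = {1}, D = ∅, T = ∅; then 1 ∈ (D ∪ B) ∪ (T ∩ B) but 1 ∉ D ∩ T.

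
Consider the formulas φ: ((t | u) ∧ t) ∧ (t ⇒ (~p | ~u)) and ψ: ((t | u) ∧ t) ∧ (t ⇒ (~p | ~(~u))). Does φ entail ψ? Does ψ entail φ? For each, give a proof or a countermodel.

(⇒) This fails. Under t = T, p = T, u = F, the left side is true but the right side is false.

(⇐) This fails. Under t = T, p = T, u = T, the left side is false but the right side is true.

Neither direction holds.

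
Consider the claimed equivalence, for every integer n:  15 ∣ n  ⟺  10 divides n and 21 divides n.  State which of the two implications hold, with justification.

(⟹) This fails: take n = 15. Certainly 15 ∣ 15, but 10 ∤ 15.

(⟸) Suppose 10 ∣ n and 21 ∣ n. Any common multiple of 10 and 21 is a multiple of their lcm; here gcd(10, 21) = 1, so lcm(10, 21) = 10·21 = 210, so 210 ∣ n. Since 15 ∣ 210, it follows that 15 ∣ n.

The forward direction fails; the converse holds.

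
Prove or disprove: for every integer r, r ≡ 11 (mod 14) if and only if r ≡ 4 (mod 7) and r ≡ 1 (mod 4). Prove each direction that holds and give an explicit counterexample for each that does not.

(←) If r ≡ 4 (mod 7) and r ≡ 1 (mod 4), then by the Chinese remainder theorem r ≡ 25 (mod 28). Since 25 ≡ 11 (mod 14) and 14 ∣ 28, we get r ≡ 11 (mod 14).

(→) This fails: r = 11 gives 11 ≡ 11 (mod 14) but 11 ≡ 3 (mod 4), so the conjunction on the right does not hold.

Only the converse holds.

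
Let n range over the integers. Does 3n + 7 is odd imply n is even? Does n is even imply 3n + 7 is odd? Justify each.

(⟹) Suppose 3n + 7 is odd. Since 3 is odd, 3n and n have the same parity, so 3n + 7 ≡ n + 7 (mod 2). As 7 is odd, 3n + 7 is odd exactly when n is even. Thus n is even.

(⟸) Conversely, suppose n is even; write n = 2j. Then 3n + 7 = 3·(2j) + 7 = 2·3j + 7, which is odd.

Equivalent; both directions hold.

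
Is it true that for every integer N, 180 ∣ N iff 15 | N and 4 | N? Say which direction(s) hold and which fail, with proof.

(⇒) If 180 ∣ N, write N = 180q. Since 180 = 12·15, N = 15·(12q), so 15 ∣ N; and since 180 = 45·4, N = 4·(45q), so 4 ∣ N.

(⇐) This fails: take N = 60. Both 15 ∣ 60 and 4 ∣ 60, yet 60 is not a multiple of 180 (since 60 = 0·180 + 60), so 180 ∤ 60.

The forward direction holds; the converse fails.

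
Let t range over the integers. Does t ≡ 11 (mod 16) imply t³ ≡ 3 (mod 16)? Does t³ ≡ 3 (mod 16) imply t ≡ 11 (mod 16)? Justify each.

[⇒] Suppose t ≡ 11 (mod 16). Write t = 16j + 11. Then (16j + 11)³ = 4096j³ + 8448j² + 5808j + 1331 = 16(256j³ + 528j² + 363j + 83) + 3, so t³ ≡ 3 (mod 16).

[⇐] Conversely, suppose t³ ≡ 3 (mod 16). The only residue r in {0, …, 15} with r³ ≡ 3 (mod 16) is r = 11, so t ≡ 11 (mod 16).

The biconditional holds.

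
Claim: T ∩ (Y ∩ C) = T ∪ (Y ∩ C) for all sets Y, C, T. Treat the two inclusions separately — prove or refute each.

Forward inclusion. Let x ∈ T ∩ (Y ∩ C). Then x ∈ Y ∩ C ∩ T, from which x ∈ T ∪ (Y ∩ C).

Reverse inclusion. This inclusion fails. Take Y = {1}, C = {1}, T = ∅; then 1 ∈ T ∪ (Y ∩ C) but 1 ∉ T ∩ (Y ∩ C).

(⊆) holds; (⊇) fails.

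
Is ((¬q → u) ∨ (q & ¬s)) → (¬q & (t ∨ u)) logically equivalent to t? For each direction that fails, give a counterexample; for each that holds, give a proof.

(⇒) fails and (⇐) fails.

Forward direction. This fails. Under s = F, t = F, q = F, u = F, the left side is true but the right side is false.

Converse. This fails. Under s = F, t = T, q = T, u = F, the left side is false but the right side is true.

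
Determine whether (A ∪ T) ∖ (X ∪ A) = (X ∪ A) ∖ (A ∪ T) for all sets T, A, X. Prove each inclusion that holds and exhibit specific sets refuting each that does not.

(⊆) fails and (⊇) fails.

(⟹) This inclusion fails. Take T = {1}, A = ∅, X = ∅; then 1 ∈ (A ∪ T) ∖ (X ∪ A) but 1 ∉ (X ∪ A) ∖ (A ∪ T).

(⟸) This inclusion fails. Take T = ∅, A = ∅, X = {1}; then 1 ∈ (X ∪ A) ∖ (A ∪ T) but 1 ∉ (A ∪ T) ∖ (X ∪ A).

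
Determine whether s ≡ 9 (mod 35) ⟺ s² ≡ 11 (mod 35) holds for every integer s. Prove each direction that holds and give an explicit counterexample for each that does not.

(⇒) holds; (⇐) fails.

(←) This fails: take s = 16. Then 16² = 256 ≡ 11 (mod 35), yet 16 ≡ 16 (mod 35), not 9.

(→) Suppose s ≡ 9 (mod 35). Write s = 35j + 9. Then (35j + 9)² = 1225j² + 630j + 81 = 35(35j² + 18j + 2) + 11, so s² ≡ 11 (mod 35).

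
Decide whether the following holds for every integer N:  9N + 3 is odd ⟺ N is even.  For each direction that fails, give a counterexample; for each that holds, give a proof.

Both implications hold.

(⇒) Suppose 9N + 3 is odd. Since 9 is odd, 9N and N have the same parity, so 9N + 3 ≡ N + 3 (mod 2). As 3 is odd, 9N + 3 is odd exactly when N is even. Thus N is even.

(⇐) Conversely, suppose N is even; write N = 2j. Then 9N + 3 = 9·(2j) + 3 = 2·9j + 3, which is odd.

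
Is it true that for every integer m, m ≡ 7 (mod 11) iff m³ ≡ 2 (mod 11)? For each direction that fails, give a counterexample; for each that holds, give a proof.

Both directions hold.

(⟹) Suppose m ≡ 7 (mod 11). Write m = 11j + 7. Then (11j + 7)³ = 1331j³ + 2541j² + 1617j + 343 = 11(121j³ + 231j² + 147j + 31) + 2, so m³ ≡ 2 (mod 11).

(⟸) Conversely, suppose m³ ≡ 2 (mod 11). The only residue r in {0, …, 10} with r³ ≡ 2 (mod 11) is r = 7, so m ≡ 7 (mod 11).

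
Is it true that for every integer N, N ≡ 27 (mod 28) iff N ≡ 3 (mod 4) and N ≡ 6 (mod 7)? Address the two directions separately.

Equivalent; both directions hold.

Forward direction. Suppose N ≡ 27 (mod 28); write N = 28j + 27. Since 4 ∣ 28, reducing mod 4 gives N ≡ 27 ≡ 3 (mod 4); since 7 ∣ 28, reducing mod 7 gives N ≡ 27 ≡ 6 (mod 7).

Converse. If N ≡ 3 (mod 4) and N ≡ 6 (mod 7), then by the Chinese remainder theorem N ≡ 27 (mod 28). This is exactly N ≡ 27 (mod 28).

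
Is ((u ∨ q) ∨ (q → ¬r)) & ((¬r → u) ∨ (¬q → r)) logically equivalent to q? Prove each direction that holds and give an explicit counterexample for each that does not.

Only the reverse direction holds.

(⟹) This fails. Under u = T, r = F, q = F, the left side is true but the right side is false.

(⟸) Assume the antecedent. If u is true, the consequent reduces to true regardless of the other variables. If u is false, the antecedent forces (u = F, r = F, q = T) or (u = F, r = T, q = T), and the consequent holds there. Either way the consequent holds.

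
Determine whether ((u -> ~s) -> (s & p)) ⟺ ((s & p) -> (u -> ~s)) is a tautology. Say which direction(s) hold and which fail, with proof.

Neither direction holds.

(→) This fails. Under p = T, s = T, u = T, the left side is true but the right side is false.

(←) This fails. Under p = F, s = F, u = F, the left side is false but the right side is true.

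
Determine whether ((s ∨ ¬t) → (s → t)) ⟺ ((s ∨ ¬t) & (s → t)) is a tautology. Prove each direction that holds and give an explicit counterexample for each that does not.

The forward direction fails; the converse holds.

Forward direction. This fails. Under s = F, t = T, the left side is true but the right side is false.

Converse. Assume the antecedent. If s is true, the antecedent forces (s = T, t = T), and (s ∨ ¬t) → (s → t) holds there. If s is false, (s ∨ ¬t) → (s → t) reduces to true regardless of the other variables. Either way (s ∨ ¬t) → (s → t) holds.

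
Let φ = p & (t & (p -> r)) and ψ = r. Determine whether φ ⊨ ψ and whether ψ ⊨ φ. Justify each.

Forward direction. Assume the antecedent. If p is true, the antecedent forces (p = T, t = T, r = T), and r holds there. If p is false, the antecedent cannot hold. Either way r holds.

Converse. This fails. Under p = F, t = F, r = T, the left side is false but the right side is true.

Only the forward direction holds.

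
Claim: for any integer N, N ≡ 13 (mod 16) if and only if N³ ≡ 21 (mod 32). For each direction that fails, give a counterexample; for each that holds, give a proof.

The forward direction fails; the converse holds.

[⇒] This fails: take N = 29. Then 29 ≡ 13 (mod 16), but 29³ = 24389 ≡ 5 (mod 32), not 21.

[⇐] Conversely, the residues r modulo 32 with r³ ≡ 21 (mod 32) are exactly {13}, and each is ≡ 13 (mod 16).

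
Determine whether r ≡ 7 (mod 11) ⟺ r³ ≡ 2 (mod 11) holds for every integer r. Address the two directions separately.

[⇐] For the converse, argue contrapositively. If r ≢ 7 (mod 11), then r is congruent to one of 0, 1, 2, 3, 4, 5, 6, 8, 9, 10 modulo 11, and these give r³ ≡ 0, 1, 8, 5, 9, 4, 7, 6, 3, 10 respectively — never 2.

[⇒] Suppose r ≡ 7 (mod 11). Write r = 11j + 7. Then (11j + 7)³ = 1331j³ + 2541j² + 1617j + 343 = 11(121j³ + 231j² + 147j + 31) + 2, so r³ ≡ 2 (mod 11).

Equivalent; both directions hold.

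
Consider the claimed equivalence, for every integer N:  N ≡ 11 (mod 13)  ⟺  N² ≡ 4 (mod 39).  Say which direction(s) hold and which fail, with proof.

(⇒) fails and (⇐) fails.

Forward direction. This fails: take N = 24. Then 24 ≡ 11 (mod 13), but 24² = 576 ≡ 30 (mod 39), not 4.

Converse. This fails: take N = 2. Then 2² = 4 ≡ 4 (mod 39), yet 2 ≡ 2 (mod 13), not 11.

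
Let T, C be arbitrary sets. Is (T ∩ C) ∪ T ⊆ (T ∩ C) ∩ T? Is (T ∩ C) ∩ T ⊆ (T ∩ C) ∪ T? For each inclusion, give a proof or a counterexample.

(⊆) fails; (⊇) holds.

(⊆) This inclusion fails. Take T = {1}, C = ∅; then 1 ∈ (T ∩ C) ∪ T but 1 ∉ (T ∩ C) ∩ T.

(⊇) Let x ∈ (T ∩ C) ∩ T. Then x ∈ T ∩ C, from which x ∈ (T ∩ C) ∪ T.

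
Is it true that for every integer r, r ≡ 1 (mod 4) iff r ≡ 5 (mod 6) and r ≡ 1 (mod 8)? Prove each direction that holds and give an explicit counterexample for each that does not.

Only the reverse direction holds.

Forward direction. This fails: r = 1 gives 1 ≡ 1 (mod 4) but 1 ≡ 1 (mod 6), so the conjunction on the right does not hold.

Converse. If r ≡ 5 (mod 6) and r ≡ 1 (mod 8), then by the Chinese remainder theorem r ≡ 17 (mod 24). Since 17 ≡ 1 (mod 4) and 4 ∣ 24, we get r ≡ 1 (mod 4).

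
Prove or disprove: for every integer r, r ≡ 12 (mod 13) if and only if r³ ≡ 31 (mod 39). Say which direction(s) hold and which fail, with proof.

(→) This fails: take r = 12. Then 12 ≡ 12 (mod 13), but 12³ = 1728 ≡ 12 (mod 39), not 31.

(←) This fails: take r = 7. Then 7³ = 343 ≡ 31 (mod 39), yet 7 ≡ 7 (mod 13), not 12.

Neither direction holds.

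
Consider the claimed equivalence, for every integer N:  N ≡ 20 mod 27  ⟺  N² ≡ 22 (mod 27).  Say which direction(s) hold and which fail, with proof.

[⇒] Suppose N ≡ 20 mod 27. Write N = 27j + 20. Then (27j + 20)² = 729j² + 1080j + 400 = 27(27j² + 40j + 14) + 22, so N² ≡ 22 (mod 27).

[⇐] This fails: take N = 7. Then 7² = 49 ≡ 22 (mod 27), yet 7 ≡ 7 (mod 27), not 20.

Not equivalent: only (⇒) holds.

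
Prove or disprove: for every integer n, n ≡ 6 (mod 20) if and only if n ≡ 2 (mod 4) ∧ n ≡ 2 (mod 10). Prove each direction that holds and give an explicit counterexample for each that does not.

(⇒) This fails: n = 6 gives 6 ≡ 6 (mod 20) but 6 ≡ 6 (mod 10), so the conjunction on the right does not hold.

(⇐) This fails: n = 2 satisfies both congruences on the right (2 ≡ 2 mod 4 and 2 ≡ 2 mod 10) yet 2 ≡ 2 (mod 20), not 6.

Neither implication holds.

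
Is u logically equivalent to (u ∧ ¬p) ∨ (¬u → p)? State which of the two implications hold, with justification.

(⇒) holds; (⇐) fails.

Forward direction. Assume the antecedent. If u is true, (u ∧ ¬p) ∨ (¬u → p) reduces to true regardless of the other variables. If u is false, the antecedent cannot hold. Either way (u ∧ ¬p) ∨ (¬u → p) holds.

Converse. This fails. Under u = F, p = T, the left side is false but the right side is true.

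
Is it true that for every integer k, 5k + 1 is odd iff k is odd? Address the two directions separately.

Neither implication holds.

(→) This fails: k = 4 gives 5k + 1 = 21, which is odd, but 4 is even, not odd.

(←) This also fails: k = 1 is odd, but 5k + 1 = 6 is even, not odd.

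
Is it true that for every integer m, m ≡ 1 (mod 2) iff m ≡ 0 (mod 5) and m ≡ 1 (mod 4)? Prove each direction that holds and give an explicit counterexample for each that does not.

Only the converse holds.

(→) This fails: m = 1 gives 1 ≡ 1 (mod 2) but 1 ≡ 1 (mod 5), so the conjunction on the right does not hold.

(←) Conversely, if m ≡ 0 (mod 5) and m ≡ 1 (mod 4), then by the Chinese remainder theorem m ≡ 5 (mod 20). Since 5 ≡ 1 (mod 2) and 2 ∣ 20, we get m ≡ 1 (mod 2).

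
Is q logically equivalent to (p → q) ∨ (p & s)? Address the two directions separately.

(⟹) Assume the antecedent. If s is true, (p → q) ∨ (p & s) reduces to true regardless of the other variables. If s is false, the antecedent forces (s = F, p = F, q = T) or (s = F, p = T, q = T), and (p → q) ∨ (p & s) holds there. Either way (p → q) ∨ (p & s) holds.

(⟸) This fails. Under s = F, p = F, q = F, the left side is false but the right side is true.

Only the forward implication holds.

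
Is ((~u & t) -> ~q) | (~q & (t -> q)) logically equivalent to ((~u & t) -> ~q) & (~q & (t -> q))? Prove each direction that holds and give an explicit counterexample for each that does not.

(⇐) Assume the antecedent. If u is true, the consequent reduces to true regardless of the other variables. If u is false, the antecedent forces (u = F, q = F, t = F), and the consequent holds there. Either way the consequent holds.

(⇒) This fails. Under u = F, q = T, t = F, the left side is true but the right side is false.

Not equivalent: only (⇐) holds.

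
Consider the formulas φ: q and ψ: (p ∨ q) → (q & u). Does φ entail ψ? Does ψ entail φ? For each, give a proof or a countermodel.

Forward direction. This fails. Under u = F, q = T, p = F, the left side is true but the right side is false.

Converse. This fails. Under u = F, q = F, p = F, the left side is false but the right side is true.

Neither implication holds.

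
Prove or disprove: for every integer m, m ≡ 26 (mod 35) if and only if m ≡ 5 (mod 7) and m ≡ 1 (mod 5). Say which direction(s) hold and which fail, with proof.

The biconditional holds.

(→) Suppose m ≡ 26 (mod 35); write m = 35j + 26. Since 7 ∣ 35, reducing mod 7 gives m ≡ 26 ≡ 5 (mod 7); since 5 ∣ 35, reducing mod 5 gives m ≡ 26 ≡ 1 (mod 5).

(←) Conversely, if m ≡ 5 (mod 7) and m ≡ 1 (mod 5), then by the Chinese remainder theorem m ≡ 26 (mod 35). This is exactly m ≡ 26 (mod 35).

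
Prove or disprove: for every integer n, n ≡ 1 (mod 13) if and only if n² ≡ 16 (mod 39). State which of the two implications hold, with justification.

Forward direction. This fails: take n = 1. Then 1 ≡ 1 (mod 13), but 1² = 1 ≡ 1 (mod 39), not 16.

Converse. This fails: take n = 4. Then 4² = 16 ≡ 16 (mod 39), yet 4 ≡ 4 (mod 13), not 1.

Neither direction holds.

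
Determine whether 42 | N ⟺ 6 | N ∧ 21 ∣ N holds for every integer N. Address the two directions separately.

(→) If 42 ∣ N, write N = 42q. Since 42 = 7·6, N = 6·(7q), so 6 ∣ N; and since 42 = 2·21, N = 21·(2q), so 21 ∣ N.

(←) Suppose 6 ∣ N and 21 ∣ N. Any common multiple of 6 and 21 is a multiple of their lcm; here lcm(6, 21) = 6·21/gcd(6, 21) = 126/3 = 42, so 42 ∣ N.

Equivalent; both directions hold.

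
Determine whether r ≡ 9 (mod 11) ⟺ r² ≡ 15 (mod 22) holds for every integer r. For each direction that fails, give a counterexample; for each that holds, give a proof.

[⇒] This fails: take r = 20. Then 20 ≡ 9 (mod 11), but 20² = 400 ≡ 4 (mod 22), not 15.

[⇐] This fails: take r = 13. Then 13² = 169 ≡ 15 (mod 22), yet 13 ≡ 2 (mod 11), not 9.

Both directions fail.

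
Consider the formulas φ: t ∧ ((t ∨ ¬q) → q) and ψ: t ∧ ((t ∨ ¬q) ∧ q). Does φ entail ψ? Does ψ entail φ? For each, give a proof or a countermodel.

Both directions hold.

(⇒) Assume the antecedent. If q is true, the antecedent forces (q = T, t = T), and t ∧ ((t ∨ ¬q) ∧ q) holds there. If q is false, the antecedent cannot hold. Either way t ∧ ((t ∨ ¬q) ∧ q) holds.

(⇐) Assume the antecedent. If q is true, the antecedent forces (q = T, t = T), and t ∧ ((t ∨ ¬q) → q) holds there. If q is false, the antecedent cannot hold. Either way t ∧ ((t ∨ ¬q) → q) holds.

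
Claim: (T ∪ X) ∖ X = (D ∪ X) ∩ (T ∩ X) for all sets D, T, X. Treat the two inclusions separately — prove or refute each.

(⊆) This inclusion fails. Take D = ∅, T = {1}, X = ∅; then 1 ∈ (T ∪ X) ∖ X but 1 ∉ (D ∪ X) ∩ (T ∩ X).

(⊇) This inclusion fails. Take D = ∅, T = {1}, X = {1}; then 1 ∈ (D ∪ X) ∩ (T ∩ X) but 1 ∉ (T ∪ X) ∖ X.

Both inclusions fail.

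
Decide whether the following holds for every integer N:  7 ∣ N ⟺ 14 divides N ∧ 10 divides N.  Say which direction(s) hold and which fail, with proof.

Forward direction. This fails: take N = 7. Certainly 7 ∣ 7, but 14 ∤ 7.

Converse. Suppose 14 ∣ N and 10 ∣ N. Any common multiple of 14 and 10 is a multiple of their lcm; here lcm(14, 10) = 14·10/gcd(14, 10) = 140/2 = 70, so 70 ∣ N. Since 7 ∣ 70, it follows that 7 ∣ N.

Only the converse holds.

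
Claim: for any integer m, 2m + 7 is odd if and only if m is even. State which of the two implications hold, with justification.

(⟹) This fails: take m = 5. Then 2m + 7 = 17, which is odd, yet m = 5 is odd, not even.

(⟸) Suppose m is even. Since 2 is even, 2m is even for every m, so 2m + 7 has the same parity as 7, which is odd. Hence 2m + 7 is odd.

Only the reverse direction holds.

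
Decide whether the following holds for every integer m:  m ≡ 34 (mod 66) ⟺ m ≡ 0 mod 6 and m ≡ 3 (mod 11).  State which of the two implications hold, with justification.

Both directions fail.

(⟹) This fails: m = 34 gives 34 ≡ 34 (mod 66) but 34 ≡ 4 (mod 6), so the conjunction on the right does not hold.

(⟸) This fails: m = 36 satisfies both congruences on the right (36 ≡ 0 mod 6 and 36 ≡ 3 mod 11) yet 36 ≡ 36 (mod 66), not 34.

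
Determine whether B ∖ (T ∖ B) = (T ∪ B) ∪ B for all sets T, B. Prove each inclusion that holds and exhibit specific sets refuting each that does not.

The sets are not equal: only the forward inclusion holds.

Forward inclusion. Let x ∈ B ∖ (T ∖ B). Then either x ∈ B and x ∉ T; or x ∈ T ∩ B. In each case x ∈ (T ∪ B) ∪ B, so B ∖ (T ∖ B) ⊆ (T ∪ B) ∪ B.

Reverse inclusion. This inclusion fails. Take T = {1}, B = ∅; then 1 ∈ (T ∪ B) ∪ B but 1 ∉ B ∖ (T ∖ B).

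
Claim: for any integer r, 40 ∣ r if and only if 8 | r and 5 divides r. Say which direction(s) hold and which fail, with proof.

Equivalent; both directions hold.

(→) If 40 ∣ r, write r = 40q. Since 40 = 5·8, r = 8·(5q), so 8 ∣ r; and since 40 = 8·5, r = 5·(8q), so 5 ∣ r.

(←) Suppose 8 ∣ r and 5 ∣ r. Any common multiple of 8 and 5 is a multiple of their lcm; here gcd(8, 5) = 1, so lcm(8, 5) = 8·5 = 40, so 40 ∣ r.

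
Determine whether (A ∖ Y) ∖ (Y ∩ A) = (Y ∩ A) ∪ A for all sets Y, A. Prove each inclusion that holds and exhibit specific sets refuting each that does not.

(⟹) Let x ∈ (A ∖ Y) ∖ (Y ∩ A). Then x ∈ A and x ∉ Y, from which x ∈ (Y ∩ A) ∪ A.

(⟸) This inclusion fails. Take Y = {1}, A = {1}; then 1 ∈ (Y ∩ A) ∪ A but 1 ∉ (A ∖ Y) ∖ (Y ∩ A).

Only the forward inclusion holds.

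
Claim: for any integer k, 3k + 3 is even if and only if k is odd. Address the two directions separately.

(⇒) Suppose 3k + 3 is even. Since 3 is odd, 3k and k have the same parity, so 3k + 3 ≡ k + 3 (mod 2). As 3 is odd, 3k + 3 is even exactly when k is odd. Thus k is odd.

(⇐) Conversely, suppose k is odd; write k = 2j + 1. Then 3k + 3 = 3·(2j + 1) + 3 = 2·3j + 6, which is even.

The biconditional holds.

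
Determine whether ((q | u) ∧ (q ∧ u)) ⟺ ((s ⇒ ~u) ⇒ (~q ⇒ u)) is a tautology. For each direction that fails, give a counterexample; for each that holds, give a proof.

(⇒) holds; (⇐) fails.

Forward direction. Assume the antecedent. If u is true, (s ⇒ ~u) ⇒ (~q ⇒ u) reduces to true regardless of the other variables. If u is false, the antecedent cannot hold. Either way (s ⇒ ~u) ⇒ (~q ⇒ u) holds.

Converse. This fails. Under u = T, s = F, q = F, the left side is false but the right side is true.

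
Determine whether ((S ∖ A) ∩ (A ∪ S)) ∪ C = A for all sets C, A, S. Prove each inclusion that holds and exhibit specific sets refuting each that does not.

Neither inclusion holds.

(⊆) This inclusion fails. Take C = {1}, A = ∅, S = ∅; then 1 ∈ ((S ∖ A) ∩ (A ∪ S)) ∪ C but 1 ∉ A.

(⊇) This inclusion fails. Take C = ∅, A = {1}, S = ∅; then 1 ∈ A but 1 ∉ ((S ∖ A) ∩ (A ∪ S)) ∪ C.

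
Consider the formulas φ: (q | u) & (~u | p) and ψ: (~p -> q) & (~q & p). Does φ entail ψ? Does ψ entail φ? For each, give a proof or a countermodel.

(⇒) fails and (⇐) fails.

(⟹) This fails. Under p = F, u = F, q = T, the left side is true but the right side is false.

(⟸) This fails. Under p = T, u = F, q = F, the left side is false but the right side is true.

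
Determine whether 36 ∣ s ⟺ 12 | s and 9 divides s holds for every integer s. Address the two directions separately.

Forward direction. If 36 ∣ s, write s = 36q. Since 36 = 3·12, s = 12·(3q), so 12 ∣ s; and since 36 = 4·9, s = 9·(4q), so 9 ∣ s.

Converse. Suppose 12 ∣ s and 9 ∣ s. Any common multiple of 12 and 9 is a multiple of their lcm; here lcm(12, 9) = 12·9/gcd(12, 9) = 108/3 = 36, so 36 ∣ s.

Both directions hold; the statement is true.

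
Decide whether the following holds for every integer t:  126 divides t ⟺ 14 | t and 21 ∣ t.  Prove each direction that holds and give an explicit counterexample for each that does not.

Only the forward implication holds.

(⇒) If 126 ∣ t, write t = 126q. Since 126 = 9·14, t = 14·(9q), so 14 ∣ t; and since 126 = 6·21, t = 21·(6q), so 21 ∣ t.

(⇐) This fails: take t = 42. Both 14 ∣ 42 and 21 ∣ 42, yet 42 is not a multiple of 126 (since 42 = 0·126 + 42), so 126 ∤ 42.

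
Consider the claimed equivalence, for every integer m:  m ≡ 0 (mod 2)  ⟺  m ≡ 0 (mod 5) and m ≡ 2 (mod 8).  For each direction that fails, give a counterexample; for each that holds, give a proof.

Not equivalent: only (⇐) holds.

[⇐] If m ≡ 0 (mod 5) and m ≡ 2 (mod 8), then by the Chinese remainder theorem m ≡ 10 (mod 40). Since 10 ≡ 0 (mod 2) and 2 ∣ 40, we get m ≡ 0 (mod 2).

[⇒] This fails: m = 0 gives 0 ≡ 0 (mod 2) but 0 ≡ 0 (mod 8), so the conjunction on the right does not hold.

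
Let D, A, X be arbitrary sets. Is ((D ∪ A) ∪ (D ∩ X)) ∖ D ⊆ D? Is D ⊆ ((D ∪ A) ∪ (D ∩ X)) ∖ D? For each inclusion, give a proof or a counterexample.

Forward inclusion. This inclusion fails. Take D = ∅, A = {1}, X = ∅; then 1 ∈ ((D ∪ A) ∪ (D ∩ X)) ∖ D but 1 ∉ D.

Reverse inclusion. This inclusion fails. Take D = {1}, A = ∅, X = ∅; then 1 ∈ D but 1 ∉ ((D ∪ A) ∪ (D ∩ X)) ∖ D.

(⊆) fails and (⊇) fails.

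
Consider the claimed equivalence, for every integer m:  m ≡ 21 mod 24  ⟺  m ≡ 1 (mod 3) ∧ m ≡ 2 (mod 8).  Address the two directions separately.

(⟹) This fails: m = 21 gives 21 ≡ 21 (mod 24) but 21 ≡ 0 (mod 3), so the conjunction on the right does not hold.

(⟸) This fails: m = 10 satisfies both congruences on the right (10 ≡ 1 mod 3 and 10 ≡ 2 mod 8) yet 10 ≡ 10 (mod 24), not 21.

Neither direction holds.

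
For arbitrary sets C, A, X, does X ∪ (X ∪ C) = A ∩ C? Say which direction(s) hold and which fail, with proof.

The sets are not equal: only the reverse inclusion holds.

(⟹) This inclusion fails. Take C = {1}, A = ∅, X = ∅; then 1 ∈ X ∪ (X ∪ C) but 1 ∉ A ∩ C.

(⟸) Let x ∈ A ∩ C. Then either x ∈ C ∩ A and x ∉ X; or x ∈ C ∩ A ∩ X. In each case x ∈ X ∪ (X ∪ C), so A ∩ C ⊆ X ∪ (X ∪ C).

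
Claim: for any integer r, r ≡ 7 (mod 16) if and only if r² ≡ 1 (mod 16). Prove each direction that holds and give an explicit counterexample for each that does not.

Not equivalent: only (⇒) holds.

(⇒) Suppose r ≡ 7 (mod 16). Write r = 16j + 7. Then (16j + 7)² = 256j² + 224j + 49 = 16(16j² + 14j + 3) + 1, so r² ≡ 1 (mod 16).

(⇐) This fails: take r = 1. Then 1² = 1 ≡ 1 (mod 16), yet 1 ≡ 1 (mod 16), not 7.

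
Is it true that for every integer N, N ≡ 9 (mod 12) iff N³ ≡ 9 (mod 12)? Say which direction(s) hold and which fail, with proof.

(⇐) Suppose N³ ≡ 9 (mod 12). The only residue r in {0, …, 11} with r³ ≡ 9 (mod 12) is r = 9, so N ≡ 9 (mod 12).

(⇒) Suppose N ≡ 9 (mod 12). Write N = 12j + 9. Then (12j + 9)³ = 1728j³ + 3888j² + 2916j + 729 = 12(144j³ + 324j² + 243j + 60) + 9, so N³ ≡ 9 (mod 12).

Both directions hold.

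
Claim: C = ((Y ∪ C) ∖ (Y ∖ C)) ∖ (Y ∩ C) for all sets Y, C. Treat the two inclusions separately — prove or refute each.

The sets are not equal: only the reverse inclusion holds.

Forward inclusion. This inclusion fails. Take Y = {1}, C = {1}; then 1 ∈ C but 1 ∉ ((Y ∪ C) ∖ (Y ∖ C)) ∖ (Y ∩ C).

Reverse inclusion. Let x ∈ ((Y ∪ C) ∖ (Y ∖ C)) ∖ (Y ∩ C). Then x ∈ C and x ∉ Y, from which x ∈ C.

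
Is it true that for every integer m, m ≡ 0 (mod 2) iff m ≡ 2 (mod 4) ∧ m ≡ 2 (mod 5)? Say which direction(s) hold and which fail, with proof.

(⇒) This fails: m = 0 gives 0 ≡ 0 (mod 2) but 0 ≡ 0 (mod 4), so the conjunction on the right does not hold.

(⇐) Conversely, if m ≡ 2 (mod 4) and m ≡ 2 (mod 5), then by the Chinese remainder theorem m ≡ 2 (mod 20). Since 2 ≡ 0 (mod 2) and 2 ∣ 20, we get m ≡ 0 (mod 2).

Not equivalent: only (⇐) holds.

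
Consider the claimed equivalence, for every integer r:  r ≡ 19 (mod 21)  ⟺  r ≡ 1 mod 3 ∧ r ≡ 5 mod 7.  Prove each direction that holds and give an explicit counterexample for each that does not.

(←) If r ≡ 1 (mod 3) and r ≡ 5 (mod 7), then by the Chinese remainder theorem r ≡ 19 (mod 21). This is exactly r ≡ 19 (mod 21).

(→) Suppose r ≡ 19 (mod 21); write r = 21j + 19. Since 3 ∣ 21, reducing mod 3 gives r ≡ 19 ≡ 1 (mod 3); since 7 ∣ 21, reducing mod 7 gives r ≡ 19 ≡ 5 (mod 7).

The biconditional holds.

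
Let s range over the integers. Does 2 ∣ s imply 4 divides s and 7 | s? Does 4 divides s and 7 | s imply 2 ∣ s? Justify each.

[⇐] Suppose 4 ∣ s and 7 ∣ s. Any common multiple of 4 and 7 is a multiple of their lcm; here gcd(4, 7) = 1, so lcm(4, 7) = 4·7 = 28, so 28 ∣ s. Since 2 ∣ 28, it follows that 2 ∣ s.

[⇒] This fails: take s = 2. Certainly 2 ∣ 2, but 4 ∤ 2.

(⇒) fails; (⇐) holds.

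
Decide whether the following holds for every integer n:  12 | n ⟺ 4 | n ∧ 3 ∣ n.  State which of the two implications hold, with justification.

Both implications hold.

(⟹) If 12 ∣ n, write n = 12q. Since 12 = 3·4, n = 4·(3q), so 4 ∣ n; and since 12 = 4·3, n = 3·(4q), so 3 ∣ n.

(⟸) Suppose 4 ∣ n and 3 ∣ n. Any common multiple of 4 and 3 is a multiple of their lcm; here gcd(4, 3) = 1, so lcm(4, 3) = 4·3 = 12, so 12 ∣ n.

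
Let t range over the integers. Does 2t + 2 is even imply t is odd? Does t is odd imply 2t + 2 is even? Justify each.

Forward direction. This fails: take t = 0. Then 2t + 2 = 2, which is even, yet t = 0 is even, not odd.

Converse. Suppose t is odd. Since 2 is even, 2t is even for every t, so 2t + 2 has the same parity as 2, which is even. Hence 2t + 2 is even.

Only the reverse direction holds.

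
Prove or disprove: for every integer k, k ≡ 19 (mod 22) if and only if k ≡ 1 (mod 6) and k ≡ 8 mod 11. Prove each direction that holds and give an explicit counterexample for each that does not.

(⟹) This fails: k = 41 gives 41 ≡ 19 (mod 22) but 41 ≡ 5 (mod 6), so the conjunction on the right does not hold.

(⟸) Conversely, if k ≡ 1 (mod 6) and k ≡ 8 (mod 11), then by the Chinese remainder theorem k ≡ 19 (mod 66). Since 19 ≡ 19 (mod 22) and 22 ∣ 66, we get k ≡ 19 (mod 22).

Only the reverse direction holds.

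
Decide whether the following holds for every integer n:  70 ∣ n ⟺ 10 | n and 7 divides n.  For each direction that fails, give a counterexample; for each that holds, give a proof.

(→) If 70 ∣ n, write n = 70q. Since 70 = 7·10, n = 10·(7q), so 10 ∣ n; and since 70 = 10·7, n = 7·(10q), so 7 ∣ n.

(←) Suppose 10 ∣ n and 7 ∣ n. Any common multiple of 10 and 7 is a multiple of their lcm; here gcd(10, 7) = 1, so lcm(10, 7) = 10·7 = 70, so 70 ∣ n.

The biconditional holds.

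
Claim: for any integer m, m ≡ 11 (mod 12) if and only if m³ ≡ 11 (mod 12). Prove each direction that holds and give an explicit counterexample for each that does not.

Equivalent; both directions hold.

(⟹) Suppose m ≡ 11 (mod 12). Write m = 12j + 11. Then (12j + 11)³ = 1728j³ + 4752j² + 4356j + 1331 = 12(144j³ + 396j² + 363j + 110) + 11, so m³ ≡ 11 (mod 12).

(⟸) Conversely, suppose m³ ≡ 11 (mod 12). The only residue r in {0, …, 11} with r³ ≡ 11 (mod 12) is r = 11, so m ≡ 11 (mod 12).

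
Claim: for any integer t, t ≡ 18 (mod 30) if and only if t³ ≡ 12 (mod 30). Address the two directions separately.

Forward direction. Suppose t ≡ 18 (mod 30). Write t = 30j + 18. Then (30j + 18)³ = 27000j³ + 48600j² + 29160j + 5832 = 30(900j³ + 1620j² + 972j + 194) + 12, so t³ ≡ 12 (mod 30).

Converse. Suppose t³ ≡ 12 (mod 30). The only residue r in {0, …, 29} with r³ ≡ 12 (mod 30) is r = 18, so t ≡ 18 (mod 30).

Both directions hold.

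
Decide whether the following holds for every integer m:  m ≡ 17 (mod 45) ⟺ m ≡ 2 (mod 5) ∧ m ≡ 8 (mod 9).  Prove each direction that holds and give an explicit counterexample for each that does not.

Both directions hold; the statement is true.

Forward direction. Suppose m ≡ 17 (mod 45); write m = 45j + 17. Since 5 ∣ 45, reducing mod 5 gives m ≡ 17 ≡ 2 (mod 5); since 9 ∣ 45, reducing mod 9 gives m ≡ 17 ≡ 8 (mod 9).

Converse. If m ≡ 2 (mod 5) and m ≡ 8 (mod 9), then by the Chinese remainder theorem m ≡ 17 (mod 45). This is exactly m ≡ 17 (mod 45).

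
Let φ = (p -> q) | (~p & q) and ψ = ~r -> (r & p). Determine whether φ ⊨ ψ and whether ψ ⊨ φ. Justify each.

(⇒) This fails. Under q = F, r = F, p = F, the left side is true but the right side is false.

(⇐) This fails. Under q = F, r = T, p = T, the left side is false but the right side is true.

Both directions fail.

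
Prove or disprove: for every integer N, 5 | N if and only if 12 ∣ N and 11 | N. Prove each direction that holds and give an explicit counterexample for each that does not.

(→) This fails: take N = 5. Certainly 5 ∣ 5, but 12 ∤ 5.

(←) This fails: take N = 132. Both 12 ∣ 132 and 11 ∣ 132, yet 132 is not a multiple of 5 (since 132 = 26·5 + 2), so 5 ∤ 132.

Neither direction holds.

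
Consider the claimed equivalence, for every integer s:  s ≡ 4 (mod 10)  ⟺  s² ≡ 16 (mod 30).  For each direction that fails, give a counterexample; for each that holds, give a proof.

Neither implication holds.

(⇒) This fails: take s = 24. Then 24 ≡ 4 (mod 10), but 24² = 576 ≡ 6 (mod 30), not 16.

(⇐) This fails: take s = 16. Then 16² = 256 ≡ 16 (mod 30), yet 16 ≡ 6 (mod 10), not 4.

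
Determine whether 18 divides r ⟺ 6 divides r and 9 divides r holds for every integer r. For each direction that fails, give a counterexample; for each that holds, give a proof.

Both directions hold; the statement is true.

Forward direction. If 18 ∣ r, write r = 18q. Since 18 = 3·6, r = 6·(3q), so 6 ∣ r; and since 18 = 2·9, r = 9·(2q), so 9 ∣ r.

Converse. Suppose 6 ∣ r and 9 ∣ r. Any common multiple of 6 and 9 is a multiple of their lcm; here lcm(6, 9) = 6·9/gcd(6, 9) = 54/3 = 18, so 18 ∣ r.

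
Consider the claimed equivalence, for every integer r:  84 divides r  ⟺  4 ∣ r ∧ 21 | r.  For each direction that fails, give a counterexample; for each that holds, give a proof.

Both implications hold.

(→) If 84 ∣ r, write r = 84q. Since 84 = 21·4, r = 4·(21q), so 4 ∣ r; and since 84 = 4·21, r = 21·(4q), so 21 ∣ r.

(←) Suppose 4 ∣ r and 21 ∣ r. Any common multiple of 4 and 21 is a multiple of their lcm; here gcd(4, 21) = 1, so lcm(4, 21) = 4·21 = 84, so 84 ∣ r.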